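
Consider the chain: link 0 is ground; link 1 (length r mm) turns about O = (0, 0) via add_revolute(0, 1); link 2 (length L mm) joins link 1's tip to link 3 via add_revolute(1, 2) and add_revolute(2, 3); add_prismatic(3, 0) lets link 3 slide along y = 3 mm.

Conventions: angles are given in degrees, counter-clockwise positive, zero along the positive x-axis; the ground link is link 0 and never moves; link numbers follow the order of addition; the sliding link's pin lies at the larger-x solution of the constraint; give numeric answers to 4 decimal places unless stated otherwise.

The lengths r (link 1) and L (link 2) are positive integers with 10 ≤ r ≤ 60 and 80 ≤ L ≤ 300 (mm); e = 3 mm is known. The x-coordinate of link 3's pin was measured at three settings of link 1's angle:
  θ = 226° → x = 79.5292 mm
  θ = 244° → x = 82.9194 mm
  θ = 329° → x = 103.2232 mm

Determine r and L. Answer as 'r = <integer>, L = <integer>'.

constraint per measurement: (x − r cos θ)² + (r sin θ − e)² = L²
subtracting the θ₁ and θ₂ equations cancels the r² and L² terms:
r = (x₁² − x₂²) / (2[(x₁cos θ₁ + e sin θ₁) − (x₂cos θ₂ + e sin θ₂)]) = 15.0000 → r = 15
L² = (x₁ − r cos θ₁)² + (r sin θ₁ − e)² = 8281.0030 → L = 91.0000 → L = 91
check at θ₃=329°: x = 103.2232 (printed 103.2232) ✓

r = 15, L = 91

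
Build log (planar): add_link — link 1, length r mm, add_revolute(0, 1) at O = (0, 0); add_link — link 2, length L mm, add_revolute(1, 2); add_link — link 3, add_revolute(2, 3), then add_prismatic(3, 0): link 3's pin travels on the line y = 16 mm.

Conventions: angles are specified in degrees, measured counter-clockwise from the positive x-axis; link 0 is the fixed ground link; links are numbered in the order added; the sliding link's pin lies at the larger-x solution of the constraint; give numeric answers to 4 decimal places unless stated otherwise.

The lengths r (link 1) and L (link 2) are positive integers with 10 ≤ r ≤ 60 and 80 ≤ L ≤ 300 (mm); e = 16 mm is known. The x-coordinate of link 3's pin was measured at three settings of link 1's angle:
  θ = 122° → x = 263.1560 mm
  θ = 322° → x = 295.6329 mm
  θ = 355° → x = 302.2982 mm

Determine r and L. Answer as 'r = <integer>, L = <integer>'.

constraint per measurement: (x − r cos θ)² + (r sin θ − e)² = L²
subtracting the θ₁ and θ₂ equations cancels the r² and L² terms:
r = (x₁² − x₂²) / (2[(x₁cos θ₁ + e sin θ₁) − (x₂cos θ₂ + e sin θ₂)]) = 26.0001 → r = 26
L² = (x₁ − r cos θ₁)² + (r sin θ₁ − e)² = 76728.9789 → L = 277.0000 → L = 277
check at θ₃=355°: x = 302.2982 (printed 302.2982) ✓

r = 26, L = 277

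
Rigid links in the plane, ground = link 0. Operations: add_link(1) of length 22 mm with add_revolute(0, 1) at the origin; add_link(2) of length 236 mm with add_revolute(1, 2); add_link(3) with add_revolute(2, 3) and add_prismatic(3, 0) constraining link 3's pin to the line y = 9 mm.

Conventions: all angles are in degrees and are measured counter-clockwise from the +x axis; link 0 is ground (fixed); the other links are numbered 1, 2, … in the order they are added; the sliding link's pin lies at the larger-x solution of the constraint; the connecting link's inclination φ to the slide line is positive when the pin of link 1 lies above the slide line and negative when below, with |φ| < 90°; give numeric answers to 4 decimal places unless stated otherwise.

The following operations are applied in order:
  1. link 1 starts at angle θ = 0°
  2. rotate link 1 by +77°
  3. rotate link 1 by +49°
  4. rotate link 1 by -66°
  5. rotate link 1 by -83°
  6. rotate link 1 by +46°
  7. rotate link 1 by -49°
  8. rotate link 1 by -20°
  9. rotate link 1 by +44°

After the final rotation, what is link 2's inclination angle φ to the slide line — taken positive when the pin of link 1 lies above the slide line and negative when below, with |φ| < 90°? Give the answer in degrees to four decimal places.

geometry: r = 22 mm, L = 236 mm, e = 9 mm; θ starts at 0°
rotate link 1 by +77°: θ ← 0° +77° = 77°
rotate link 1 by +49°: θ ← 77° +49° = 126°
rotate link 1 by -66°: θ ← 126° -66° = 60°
rotate link 1 by -83°: θ ← 60° -83° = -23°
rotate link 1 by +46°: θ ← -23° +46° = 23°
rotate link 1 by -49°: θ ← 23° -49° = -26°
rotate link 1 by -20°: θ ← -26° -20° = -46°
rotate link 1 by +44°: θ ← -46° +44° = -2°
h = r sin θ − e = -0.767789 − 9 = -9.767789
sin φ = h / L = -9.767789 / 236 = -0.04138894
φ = arcsin(-0.04138894) = -2.372089°

-2.3721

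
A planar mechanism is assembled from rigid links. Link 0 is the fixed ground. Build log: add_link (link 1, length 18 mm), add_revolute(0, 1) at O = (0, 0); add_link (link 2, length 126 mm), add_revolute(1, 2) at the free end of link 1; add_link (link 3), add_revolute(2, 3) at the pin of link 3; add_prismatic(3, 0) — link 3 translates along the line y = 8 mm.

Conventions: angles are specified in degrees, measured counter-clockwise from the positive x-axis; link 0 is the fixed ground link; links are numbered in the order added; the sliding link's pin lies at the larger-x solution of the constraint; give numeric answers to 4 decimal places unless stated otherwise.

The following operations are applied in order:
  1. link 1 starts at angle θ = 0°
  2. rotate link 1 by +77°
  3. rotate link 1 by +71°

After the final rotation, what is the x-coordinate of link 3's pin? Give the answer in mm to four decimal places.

geometry: r = 18 mm, L = 126 mm, e = 8 mm; θ starts at 0°
rotate link 1 by +77°: θ ← 0° +77° = 77°
rotate link 1 by +71°: θ ← 77° +71° = 148°
crank pin P = (r cos θ, r sin θ) = (-15.264866, 9.538547)
h = r sin θ − e = 9.538547 − 8 = 1.538547
x = r cos θ + √(L² − h²) = -15.264866 + 125.990606 = 110.725741

110.7257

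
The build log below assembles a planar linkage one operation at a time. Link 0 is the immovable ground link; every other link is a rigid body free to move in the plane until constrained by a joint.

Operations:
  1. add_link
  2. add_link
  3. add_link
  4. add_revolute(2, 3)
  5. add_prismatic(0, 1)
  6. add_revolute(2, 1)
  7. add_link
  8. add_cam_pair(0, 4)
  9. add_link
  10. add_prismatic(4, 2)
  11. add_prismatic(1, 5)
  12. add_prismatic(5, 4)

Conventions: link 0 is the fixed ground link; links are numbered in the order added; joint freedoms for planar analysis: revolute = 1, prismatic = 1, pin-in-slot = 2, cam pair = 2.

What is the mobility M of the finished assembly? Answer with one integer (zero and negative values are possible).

(L,J1,J2)=(1,0,0); link0 fixed
link1: (2,0,0)
link2: (3,0,0)
link3: (4,0,0)
R 2-3 [J1]: (4,1,0)
P 0-1 [J1]: (4,2,0)
R 2-1 [J1]: (4,3,0)
link4: (5,3,0)
C 0-4 [J2]: (5,3,1)
link5: (6,3,1)
P 4-2 [J1]: (6,4,1)
P 1-5 [J1]: (6,5,1)
P 5-4 [J1]: (6,6,1)
Grübler: 3·5 − 2·6 − 1 = 2

M = 2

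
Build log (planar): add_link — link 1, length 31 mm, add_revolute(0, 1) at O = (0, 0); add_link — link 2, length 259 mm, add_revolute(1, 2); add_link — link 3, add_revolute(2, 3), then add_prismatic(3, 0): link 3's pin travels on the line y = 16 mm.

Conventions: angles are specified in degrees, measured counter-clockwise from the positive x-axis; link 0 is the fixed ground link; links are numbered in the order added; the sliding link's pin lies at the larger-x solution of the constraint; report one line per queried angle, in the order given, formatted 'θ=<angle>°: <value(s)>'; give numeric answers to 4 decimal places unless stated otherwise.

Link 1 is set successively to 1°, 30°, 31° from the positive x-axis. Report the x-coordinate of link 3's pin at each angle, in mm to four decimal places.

geometry: r = 31 mm, L = 259 mm, e = 16 mm
θ=1°: crank pin P = (r cos θ, r sin θ) = (30.995279, 0.541025)
θ=1°: h = r sin θ − e = 0.541025 − 16 = -15.458975
θ=1°: x = r cos θ + √(L² − h²) = 30.995279 + 258.538237 = 289.533516
θ=30°: crank pin P = (r cos θ, r sin θ) = (26.846788, 15.500000)
θ=30°: h = r sin θ − e = 15.500000 − 16 = -0.500000
θ=30°: x = r cos θ + √(L² − h²) = 26.846788 + 258.999517 = 285.846305
θ=31°: crank pin P = (r cos θ, r sin θ) = (26.572186, 15.966180)
θ=31°: h = r sin θ − e = 15.966180 − 16 = -0.033820
θ=31°: x = r cos θ + √(L² − h²) = 26.572186 + 258.999998 = 285.572184

θ=1°: 289.5335
θ=30°: 285.8463
θ=31°: 285.5722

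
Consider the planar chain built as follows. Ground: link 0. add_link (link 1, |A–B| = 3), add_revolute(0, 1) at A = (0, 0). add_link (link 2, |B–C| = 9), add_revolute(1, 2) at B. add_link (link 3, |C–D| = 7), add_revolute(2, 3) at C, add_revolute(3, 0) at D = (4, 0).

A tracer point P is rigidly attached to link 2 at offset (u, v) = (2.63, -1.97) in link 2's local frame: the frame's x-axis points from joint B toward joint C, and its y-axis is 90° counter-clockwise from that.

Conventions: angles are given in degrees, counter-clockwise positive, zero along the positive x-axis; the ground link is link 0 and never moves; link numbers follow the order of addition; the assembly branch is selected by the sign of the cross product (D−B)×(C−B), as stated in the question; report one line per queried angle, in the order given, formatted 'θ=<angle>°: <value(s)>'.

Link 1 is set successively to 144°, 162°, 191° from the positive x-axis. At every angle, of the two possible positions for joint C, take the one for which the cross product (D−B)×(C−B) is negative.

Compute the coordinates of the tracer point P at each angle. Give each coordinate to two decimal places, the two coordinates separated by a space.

A=(0,0), D=(4.00,0)
θ=144°: B = A + 3.00·(cos144°, sin144°) = (-2.4271, 1.7634)
θ=144°: |BD| = 6.6646
θ=144°: circle(B,9.00) ∩ circle(D,7.00): a=5.7330, h=6.9377
θ=144°:   candidates: C₊=(4.9373,6.9370) cross=46.237; C₋=(1.2660,-6.4440) cross=-46.237
θ=144°:   branch - wants cross < 0 → take C=(1.2660,-6.4440) (cross=-46.237)
θ=144°: ex = (C−B)/|BC| = (0.4103,-0.9119); ey = (0.9119,0.4103)
θ=144°: P = B + 2.63·ex + -1.97·ey = (-3.1444,-1.4434)
θ=162°: B = A + 3.00·(cos162°, sin162°) = (-2.8532, 0.9271)
θ=162°: |BD| = 6.9156
θ=162°: circle(B,9.00) ∩ circle(D,7.00): a=5.7714, h=6.9059
θ=162°:   candidates: C₊=(3.7919,6.9969) cross=47.758; C₋=(1.9404,-6.6901) cross=-47.758
θ=162°:   branch - wants cross < 0 → take C=(1.9404,-6.6901) (cross=-47.758)
θ=162°: ex = (C−B)/|BC| = (0.5326,-0.8464); ey = (0.8464,0.5326)
θ=162°: P = B + 2.63·ex + -1.97·ey = (-3.1197,-2.3481)
θ=191°: B = A + 3.00·(cos191°, sin191°) = (-2.9449, -0.5724)
θ=191°: |BD| = 6.9684
θ=191°: circle(B,9.00) ∩ circle(D,7.00): a=5.7803, h=6.8984
θ=191°:   candidates: C₊=(2.2492,6.7775) cross=48.071; C₋=(3.3825,-6.9727) cross=-48.071
θ=191°:   branch - wants cross < 0 → take C=(3.3825,-6.9727) (cross=-48.071)
θ=191°: ex = (C−B)/|BC| = (0.7030,-0.7111); ey = (0.7111,0.7030)
θ=191°: P = B + 2.63·ex + -1.97·ey = (-2.4968,-3.8277)

θ=144°: -3.14 -1.44
θ=162°: -3.12 -2.35
θ=191°: -2.50 -3.83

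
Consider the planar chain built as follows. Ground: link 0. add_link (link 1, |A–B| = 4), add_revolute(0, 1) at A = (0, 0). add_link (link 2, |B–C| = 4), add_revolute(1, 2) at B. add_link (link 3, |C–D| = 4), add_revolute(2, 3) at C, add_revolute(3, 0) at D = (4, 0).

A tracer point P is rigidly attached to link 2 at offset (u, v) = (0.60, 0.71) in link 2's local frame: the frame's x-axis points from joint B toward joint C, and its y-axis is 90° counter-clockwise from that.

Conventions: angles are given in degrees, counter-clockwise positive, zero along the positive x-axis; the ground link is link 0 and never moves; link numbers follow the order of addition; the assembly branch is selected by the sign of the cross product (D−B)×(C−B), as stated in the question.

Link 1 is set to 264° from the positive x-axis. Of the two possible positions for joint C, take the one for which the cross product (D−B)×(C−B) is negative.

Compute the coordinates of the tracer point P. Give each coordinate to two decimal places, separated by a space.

A=(0,0), D=(4.00,0)
B = A + 4.00·(cos264°, sin264°) = (-0.4181, -3.9781)
|BD| = 5.9452
circle(B,4.00) ∩ circle(D,4.00): a=2.9726, h=2.6765
  candidates: C₊=(0.0000,-0.0000) cross=15.912; C₋=(3.5819,-3.9781) cross=-15.912
  branch - wants cross < 0 → take C=(3.5819,-3.9781) (cross=-15.912)
ex = (C−B)/|BC| = (1.0000,0.0000); ey = (-0.0000,1.0000)
P = B + 0.60·ex + 0.71·ey = (0.1819,-3.2681)

0.18 -3.27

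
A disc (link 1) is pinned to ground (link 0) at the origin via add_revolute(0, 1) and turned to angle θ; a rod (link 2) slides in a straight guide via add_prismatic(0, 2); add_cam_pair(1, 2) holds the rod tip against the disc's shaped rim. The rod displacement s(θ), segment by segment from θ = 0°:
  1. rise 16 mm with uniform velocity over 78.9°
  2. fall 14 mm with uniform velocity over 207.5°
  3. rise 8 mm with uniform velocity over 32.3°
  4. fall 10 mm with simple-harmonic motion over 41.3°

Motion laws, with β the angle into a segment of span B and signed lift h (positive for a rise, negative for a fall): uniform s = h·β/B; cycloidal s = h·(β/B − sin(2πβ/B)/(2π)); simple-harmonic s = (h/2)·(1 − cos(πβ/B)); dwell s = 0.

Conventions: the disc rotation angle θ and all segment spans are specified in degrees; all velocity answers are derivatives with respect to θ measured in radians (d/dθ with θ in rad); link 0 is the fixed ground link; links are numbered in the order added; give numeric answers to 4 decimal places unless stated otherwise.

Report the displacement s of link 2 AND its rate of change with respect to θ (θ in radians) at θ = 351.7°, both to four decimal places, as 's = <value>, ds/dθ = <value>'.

segment 1 (0° to 78.9°, uniform, h = 16) is passed completely: s = 0.0000 + (16) = 16.0000
segment 2 (78.9° to 286.4°, uniform, h = -14) is passed completely: s = 16.0000 + (-14) = 2.0000
segment 3 (286.4° to 318.7°, uniform, h = 8) is passed completely: s = 2.0000 + (8) = 10.0000
θ = 351.7° falls in segment 4 (318.7° to 360°, simple-harmonic, h = -10): β = 351.7 − 318.7 = 33°, B = 41.3°; Δs = -10/2·(1 − cos(π·0.7990)) = -9.0361; s = 10.0000 − 9.0361 = 0.9639
velocity in seg [318.7°–360°] (simple-harmonic), θ in radians: β = 33° = 0.5760 rad, B = 41.3° = 0.7208 rad; ds/dθ = (πh/(2B)) sin(πβ/B) = (π·(-10)/(2·0.7208)) sin(π·0.7990) = -12.862463 mm/rad

s = 0.9639, ds/dθ = -12.8625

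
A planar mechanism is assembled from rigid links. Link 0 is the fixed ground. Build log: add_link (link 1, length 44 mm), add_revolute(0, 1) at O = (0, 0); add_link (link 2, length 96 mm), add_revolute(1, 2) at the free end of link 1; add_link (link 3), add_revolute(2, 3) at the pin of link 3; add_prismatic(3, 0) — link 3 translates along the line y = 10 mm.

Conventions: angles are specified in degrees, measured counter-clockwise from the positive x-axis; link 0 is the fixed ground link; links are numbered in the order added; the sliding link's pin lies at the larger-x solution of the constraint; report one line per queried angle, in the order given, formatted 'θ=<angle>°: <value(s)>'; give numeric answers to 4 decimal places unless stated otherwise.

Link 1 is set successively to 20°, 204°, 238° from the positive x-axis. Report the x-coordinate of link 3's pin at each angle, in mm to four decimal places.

geometry: r = 44 mm, L = 96 mm, e = 10 mm
θ=20°: crank pin P = (r cos θ, r sin θ) = (41.346475, 15.048886)
θ=20°: h = r sin θ − e = 15.048886 − 10 = 5.048886
θ=20°: x = r cos θ + √(L² − h²) = 41.346475 + 95.867141 = 137.213616
θ=204°: crank pin P = (r cos θ, r sin θ) = (-40.196000, -17.896412)
θ=204°: h = r sin θ − e = -17.896412 − 10 = -27.896412
θ=204°: x = r cos θ + √(L² − h²) = -40.196000 + 91.857445 = 51.661445
θ=238°: crank pin P = (r cos θ, r sin θ) = (-23.316448, -37.314116)
θ=238°: h = r sin θ − e = -37.314116 − 10 = -47.314116
θ=238°: x = r cos θ + √(L² − h²) = -23.316448 + 83.530679 = 60.214232

θ=20°: 137.2136
θ=204°: 51.6614
θ=238°: 60.2142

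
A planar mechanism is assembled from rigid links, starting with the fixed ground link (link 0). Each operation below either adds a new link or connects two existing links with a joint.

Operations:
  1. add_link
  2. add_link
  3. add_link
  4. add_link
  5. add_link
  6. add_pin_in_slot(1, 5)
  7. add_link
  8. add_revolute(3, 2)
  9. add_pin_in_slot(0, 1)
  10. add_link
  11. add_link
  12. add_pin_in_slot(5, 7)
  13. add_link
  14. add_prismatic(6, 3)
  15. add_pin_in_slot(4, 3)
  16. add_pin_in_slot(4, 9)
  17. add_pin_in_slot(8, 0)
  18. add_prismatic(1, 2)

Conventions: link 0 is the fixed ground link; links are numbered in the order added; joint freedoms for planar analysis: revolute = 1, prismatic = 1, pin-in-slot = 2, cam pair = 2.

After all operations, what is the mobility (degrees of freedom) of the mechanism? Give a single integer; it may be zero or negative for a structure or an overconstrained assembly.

link 0 = ground. State L|J1|J2 = 1|0|0
+link1  2|0|0
+link2  3|0|0
+link3  4|0|0
+link4  5|0|0
+link5  6|0|0
PS(1,5) f=2→J2  6|0|1
+link6  7|0|1
R(3,2) f=1→J1  7|1|1
PS(0,1) f=2→J2  7|1|2
+link7  8|1|2
+link8  9|1|2
PS(5,7) f=2→J2  9|1|3
+link9  10|1|3
P(6,3) f=1→J1  10|2|3
PS(4,3) f=2→J2  10|2|4
PS(4,9) f=2→J2  10|2|5
PS(8,0) f=2→J2  10|2|6
P(1,2) f=1→J1  10|3|6
M = 3(10−1)−2·3−6 = 27−6−6 = 15

M = 15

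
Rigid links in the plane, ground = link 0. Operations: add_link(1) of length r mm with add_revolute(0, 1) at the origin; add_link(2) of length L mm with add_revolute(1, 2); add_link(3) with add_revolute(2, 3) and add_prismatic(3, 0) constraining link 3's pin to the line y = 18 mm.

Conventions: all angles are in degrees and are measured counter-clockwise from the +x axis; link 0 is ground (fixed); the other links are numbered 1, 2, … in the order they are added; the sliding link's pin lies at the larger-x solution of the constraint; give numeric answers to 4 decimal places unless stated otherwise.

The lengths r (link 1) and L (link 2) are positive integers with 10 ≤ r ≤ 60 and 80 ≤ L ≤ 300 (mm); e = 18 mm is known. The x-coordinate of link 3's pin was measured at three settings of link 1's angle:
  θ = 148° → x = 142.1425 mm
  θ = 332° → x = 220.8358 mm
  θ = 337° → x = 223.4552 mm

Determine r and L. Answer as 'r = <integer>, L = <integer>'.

constraint per measurement: (x − r cos θ)² + (r sin θ − e)² = L²
subtracting the θ₁ and θ₂ equations cancels the r² and L² terms:
r = (x₁² − x₂²) / (2[(x₁cos θ₁ + e sin θ₁) − (x₂cos θ₂ + e sin θ₂)]) = 48.0000 → r = 48
L² = (x₁ − r cos θ₁)² + (r sin θ₁ − e)² = 33488.9828 → L = 183.0000 → L = 183
check at θ₃=337°: x = 223.4552 (printed 223.4552) ✓

r = 48, L = 183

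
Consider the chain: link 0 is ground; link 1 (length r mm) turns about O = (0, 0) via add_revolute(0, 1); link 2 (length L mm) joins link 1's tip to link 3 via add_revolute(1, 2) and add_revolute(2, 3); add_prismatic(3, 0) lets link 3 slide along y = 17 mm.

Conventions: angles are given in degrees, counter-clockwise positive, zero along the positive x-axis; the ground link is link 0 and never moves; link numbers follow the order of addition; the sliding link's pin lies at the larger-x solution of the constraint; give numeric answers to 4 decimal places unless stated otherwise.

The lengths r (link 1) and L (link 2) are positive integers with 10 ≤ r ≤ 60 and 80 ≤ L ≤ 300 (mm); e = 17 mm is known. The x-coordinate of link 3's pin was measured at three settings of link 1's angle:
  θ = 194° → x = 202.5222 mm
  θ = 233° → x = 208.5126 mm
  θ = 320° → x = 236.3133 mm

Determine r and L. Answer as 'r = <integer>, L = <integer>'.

constraint per measurement: (x − r cos θ)² + (r sin θ − e)² = L²
subtracting the θ₁ and θ₂ equations cancels the r² and L² terms:
r = (x₁² − x₂²) / (2[(x₁cos θ₁ + e sin θ₁) − (x₂cos θ₂ + e sin θ₂)]) = 20.0001 → r = 20
L² = (x₁ − r cos θ₁)² + (r sin θ₁ − e)² = 49729.0054 → L = 223.0000 → L = 223
check at θ₃=320°: x = 236.3133 (printed 236.3133) ✓

r = 20, L = 223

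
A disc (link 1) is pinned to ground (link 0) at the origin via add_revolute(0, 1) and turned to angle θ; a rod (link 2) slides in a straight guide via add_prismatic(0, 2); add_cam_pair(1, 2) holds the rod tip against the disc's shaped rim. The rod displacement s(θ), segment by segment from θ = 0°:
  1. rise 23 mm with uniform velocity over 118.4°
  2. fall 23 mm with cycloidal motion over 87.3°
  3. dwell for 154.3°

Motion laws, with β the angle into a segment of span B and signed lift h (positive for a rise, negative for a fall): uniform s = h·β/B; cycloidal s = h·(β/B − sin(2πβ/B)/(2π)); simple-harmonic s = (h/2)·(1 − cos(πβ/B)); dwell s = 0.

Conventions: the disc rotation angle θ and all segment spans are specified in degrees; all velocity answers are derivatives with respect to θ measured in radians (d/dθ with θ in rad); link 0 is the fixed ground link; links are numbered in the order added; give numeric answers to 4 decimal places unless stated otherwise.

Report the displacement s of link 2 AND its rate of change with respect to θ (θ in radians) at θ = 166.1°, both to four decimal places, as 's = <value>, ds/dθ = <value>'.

segment 1 (0° to 118.4°, uniform, h = 23) is passed completely: s = 0.0000 + (23) = 23.0000
θ = 166.1° falls in segment 2 (118.4° to 205.7°, cycloidal, h = -23): β = 166.1 − 118.4 = 47.7°, B = 87.3°; Δs = -23·(0.5464 − sin(2π·0.5464)/(2π)) = -13.6190; s = 23.0000 − 13.6190 = 9.3810
velocity in seg [118.4°–205.7°] (cycloidal), θ in radians: β = 47.7° = 0.8325 rad, B = 87.3° = 1.5237 rad; ds/dθ = (h/B)(1 − cos(2πβ/B)) = ((-23)/1.5237)(1 − cos(2π·0.5464)) = -29.553464 mm/rad

s = 9.3810, ds/dθ = -29.5535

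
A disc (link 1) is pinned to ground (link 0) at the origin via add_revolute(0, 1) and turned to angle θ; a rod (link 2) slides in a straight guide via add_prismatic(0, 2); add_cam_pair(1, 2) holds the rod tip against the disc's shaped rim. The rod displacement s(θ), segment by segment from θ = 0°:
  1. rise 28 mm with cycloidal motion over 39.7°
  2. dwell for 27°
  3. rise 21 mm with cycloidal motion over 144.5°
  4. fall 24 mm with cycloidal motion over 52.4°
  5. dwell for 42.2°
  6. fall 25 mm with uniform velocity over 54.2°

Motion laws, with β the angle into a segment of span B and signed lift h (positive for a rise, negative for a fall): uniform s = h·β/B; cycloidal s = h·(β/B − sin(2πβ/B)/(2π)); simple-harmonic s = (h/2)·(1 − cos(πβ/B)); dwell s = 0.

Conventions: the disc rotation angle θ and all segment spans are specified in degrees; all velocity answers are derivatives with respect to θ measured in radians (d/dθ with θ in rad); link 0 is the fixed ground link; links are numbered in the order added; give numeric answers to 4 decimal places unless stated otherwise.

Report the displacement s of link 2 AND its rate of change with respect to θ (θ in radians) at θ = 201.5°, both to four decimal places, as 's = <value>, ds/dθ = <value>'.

segment 1 (0° to 39.7°, cycloidal, h = 28) is passed completely: s = 0.0000 + (28) = 28.0000
segment 2 (39.7° to 66.7°, dwell): s unchanged at 28.0000
θ = 201.5° falls in segment 3 (66.7° to 211.2°, cycloidal, h = 21): β = 201.5 − 66.7 = 134.8°, B = 144.5°; Δs = 21·(0.9329 − sin(2π·0.9329)/(2π)) = 20.9586; s = 28.0000 + 20.9586 = 48.9586
velocity in seg [66.7°–211.2°] (cycloidal), θ in radians: β = 134.8° = 2.3527 rad, B = 144.5° = 2.5220 rad; ds/dθ = (h/B)(1 − cos(2πβ/B)) = (21/2.5220)(1 − cos(2π·0.9329)) = 0.729733 mm/rad

s = 48.9586, ds/dθ = 0.7297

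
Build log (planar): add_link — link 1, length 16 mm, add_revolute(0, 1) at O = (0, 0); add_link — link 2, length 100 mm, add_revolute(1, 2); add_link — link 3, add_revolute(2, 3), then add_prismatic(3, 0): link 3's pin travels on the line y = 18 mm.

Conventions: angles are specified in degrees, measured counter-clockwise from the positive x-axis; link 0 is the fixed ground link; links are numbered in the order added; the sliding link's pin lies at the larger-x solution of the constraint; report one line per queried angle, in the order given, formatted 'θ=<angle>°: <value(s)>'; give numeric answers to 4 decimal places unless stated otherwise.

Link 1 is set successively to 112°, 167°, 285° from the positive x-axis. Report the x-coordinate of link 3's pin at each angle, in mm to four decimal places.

geometry: r = 16 mm, L = 100 mm, e = 18 mm
θ=112°: crank pin P = (r cos θ, r sin θ) = (-5.993705, 14.834942)
θ=112°: h = r sin θ − e = 14.834942 − 18 = -3.165058
θ=112°: x = r cos θ + √(L² − h²) = -5.993705 + 99.949899 = 93.956194
θ=167°: crank pin P = (r cos θ, r sin θ) = (-15.589921, 3.599217)
θ=167°: h = r sin θ − e = 3.599217 − 18 = -14.400783
θ=167°: x = r cos θ + √(L² − h²) = -15.589921 + 98.957655 = 83.367734
θ=285°: crank pin P = (r cos θ, r sin θ) = (4.141105, -15.454813)
θ=285°: h = r sin θ − e = -15.454813 − 18 = -33.454813
θ=285°: x = r cos θ + √(L² − h²) = 4.141105 + 94.237866 = 98.378971

θ=112°: 93.9562
θ=167°: 83.3677
θ=285°: 98.3790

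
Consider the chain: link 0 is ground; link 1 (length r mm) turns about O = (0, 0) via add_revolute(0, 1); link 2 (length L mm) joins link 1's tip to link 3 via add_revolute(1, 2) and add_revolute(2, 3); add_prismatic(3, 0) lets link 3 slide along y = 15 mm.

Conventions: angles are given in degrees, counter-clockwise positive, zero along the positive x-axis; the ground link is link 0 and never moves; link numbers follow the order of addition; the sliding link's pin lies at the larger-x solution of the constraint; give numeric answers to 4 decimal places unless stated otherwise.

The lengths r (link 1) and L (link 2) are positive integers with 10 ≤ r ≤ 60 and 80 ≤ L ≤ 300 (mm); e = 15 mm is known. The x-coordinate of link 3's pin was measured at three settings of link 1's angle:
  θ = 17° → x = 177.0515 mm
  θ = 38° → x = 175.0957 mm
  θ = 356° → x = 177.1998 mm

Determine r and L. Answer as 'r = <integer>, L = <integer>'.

constraint per measurement: (x − r cos θ)² + (r sin θ − e)² = L²
subtracting the θ₁ and θ₂ equations cancels the r² and L² terms:
r = (x₁² − x₂²) / (2[(x₁cos θ₁ + e sin θ₁) − (x₂cos θ₂ + e sin θ₂)]) = 13.0005 → r = 13
L² = (x₁ − r cos θ₁)² + (r sin θ₁ − e)² = 27225.0137 → L = 165.0000 → L = 165
check at θ₃=356°: x = 177.1998 (printed 177.1998) ✓

r = 13, L = 165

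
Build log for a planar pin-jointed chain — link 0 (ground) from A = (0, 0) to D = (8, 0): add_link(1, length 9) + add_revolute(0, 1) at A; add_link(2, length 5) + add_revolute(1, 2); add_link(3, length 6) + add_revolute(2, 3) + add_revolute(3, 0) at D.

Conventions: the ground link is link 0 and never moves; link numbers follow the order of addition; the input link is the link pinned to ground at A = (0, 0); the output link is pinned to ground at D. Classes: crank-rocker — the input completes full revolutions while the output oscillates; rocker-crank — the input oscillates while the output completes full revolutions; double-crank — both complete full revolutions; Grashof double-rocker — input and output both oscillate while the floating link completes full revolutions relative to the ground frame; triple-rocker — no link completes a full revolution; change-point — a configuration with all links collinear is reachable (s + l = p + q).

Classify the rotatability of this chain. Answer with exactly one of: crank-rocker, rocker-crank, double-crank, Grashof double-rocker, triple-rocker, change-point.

lengths: ground=8, input=9, coupler=5, output=6
sorted: s=5 (shortest), l=9 (longest), p+q=14
s + l = 14 vs p + q = 14
s + l = p + q → change-point (collinear configuration reachable)

change-point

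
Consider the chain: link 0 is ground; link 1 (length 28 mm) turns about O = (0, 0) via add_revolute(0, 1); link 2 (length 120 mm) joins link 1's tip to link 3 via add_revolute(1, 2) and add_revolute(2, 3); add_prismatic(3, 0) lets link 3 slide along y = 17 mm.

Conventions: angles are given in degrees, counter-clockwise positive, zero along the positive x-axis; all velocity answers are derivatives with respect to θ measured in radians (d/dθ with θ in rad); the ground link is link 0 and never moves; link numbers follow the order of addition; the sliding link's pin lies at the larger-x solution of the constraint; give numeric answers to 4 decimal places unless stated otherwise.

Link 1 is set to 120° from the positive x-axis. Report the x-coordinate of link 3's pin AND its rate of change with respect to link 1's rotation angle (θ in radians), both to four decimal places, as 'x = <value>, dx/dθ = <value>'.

geometry: r = 28 mm, L = 120 mm, e = 17 mm
crank pin P = (r cos θ, r sin θ) = (-14.000000, 24.248711)
h = r sin θ − e = 24.248711 − 17 = 7.248711
x = r cos θ + √(L² − h²) = -14.000000 + 119.780867 = 105.780867
dx/dθ = −r sin θ − h·r cos θ/√(L² − h²) (θ in radians; h = 7.248711) = -23.401481

x = 105.7809, dx/dθ = -23.4015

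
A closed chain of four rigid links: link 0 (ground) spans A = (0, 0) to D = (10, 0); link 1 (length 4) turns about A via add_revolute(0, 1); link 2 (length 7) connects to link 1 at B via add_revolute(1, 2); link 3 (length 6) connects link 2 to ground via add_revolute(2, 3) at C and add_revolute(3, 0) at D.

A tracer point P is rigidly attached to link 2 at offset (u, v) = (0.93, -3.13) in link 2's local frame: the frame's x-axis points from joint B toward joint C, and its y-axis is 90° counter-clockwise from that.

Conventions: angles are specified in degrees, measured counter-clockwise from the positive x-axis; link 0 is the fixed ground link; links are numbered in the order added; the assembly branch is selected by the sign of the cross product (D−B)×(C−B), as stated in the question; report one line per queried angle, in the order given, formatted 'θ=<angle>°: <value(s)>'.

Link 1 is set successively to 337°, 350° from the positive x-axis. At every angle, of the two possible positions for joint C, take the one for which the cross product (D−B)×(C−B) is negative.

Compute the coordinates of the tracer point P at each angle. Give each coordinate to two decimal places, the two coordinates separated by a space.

A=(0,0), D=(10.00,0)
θ=337°: B = A + 4.00·(cos337°, sin337°) = (3.6820, -1.5629)
θ=337°: |BD| = 6.5084
θ=337°: circle(B,7.00) ∩ circle(D,6.00): a=4.2529, h=5.5599
θ=337°:   candidates: C₊=(6.4753,4.8556) cross=36.186; C₋=(9.1456,-5.9389) cross=-36.186
θ=337°:   branch - wants cross < 0 → take C=(9.1456,-5.9389) (cross=-36.186)
θ=337°: ex = (C−B)/|BC| = (0.7805,-0.6251); ey = (0.6251,0.7805)
θ=337°: P = B + 0.93·ex + -3.13·ey = (2.4512,-4.5873)
θ=350°: B = A + 4.00·(cos350°, sin350°) = (3.9392, -0.6946)
θ=350°: |BD| = 6.1004
θ=350°: circle(B,7.00) ∩ circle(D,6.00): a=4.1157, h=5.6622
θ=350°:   candidates: C₊=(7.3835,5.3994) cross=34.542; C₋=(8.6729,-5.8514) cross=-34.542
θ=350°:   branch - wants cross < 0 → take C=(8.6729,-5.8514) (cross=-34.542)
θ=350°: ex = (C−B)/|BC| = (0.6762,-0.7367); ey = (0.7367,0.6762)
θ=350°: P = B + 0.93·ex + -3.13·ey = (2.2623,-3.4963)

θ=337°: 2.45 -4.59
θ=350°: 2.26 -3.50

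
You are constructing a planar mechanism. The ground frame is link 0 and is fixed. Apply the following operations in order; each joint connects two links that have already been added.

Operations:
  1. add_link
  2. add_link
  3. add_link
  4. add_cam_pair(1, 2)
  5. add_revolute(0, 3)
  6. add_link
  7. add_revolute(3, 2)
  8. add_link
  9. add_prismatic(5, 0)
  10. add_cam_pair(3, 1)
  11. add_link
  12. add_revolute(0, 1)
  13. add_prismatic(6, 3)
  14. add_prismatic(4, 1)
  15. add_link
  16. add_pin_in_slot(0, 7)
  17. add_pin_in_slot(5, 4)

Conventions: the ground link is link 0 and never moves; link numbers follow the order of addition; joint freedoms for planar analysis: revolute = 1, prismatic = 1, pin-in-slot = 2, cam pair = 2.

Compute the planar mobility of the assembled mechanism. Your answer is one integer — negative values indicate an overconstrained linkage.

link 0 = ground. State L|J1|J2 = 1|0|0
+link1  2|0|0
+link2  3|0|0
+link3  4|0|0
C(1,2) f=2→J2  4|0|1
R(0,3) f=1→J1  4|1|1
+link4  5|1|1
R(3,2) f=1→J1  5|2|1
+link5  6|2|1
P(5,0) f=1→J1  6|3|1
C(3,1) f=2→J2  6|3|2
+link6  7|3|2
R(0,1) f=1→J1  7|4|2
P(6,3) f=1→J1  7|5|2
P(4,1) f=1→J1  7|6|2
+link7  8|6|2
PS(0,7) f=2→J2  8|6|3
PS(5,4) f=2→J2  8|6|4
M = 3(8−1)−2·6−4 = 21−12−4 = 5

M = 5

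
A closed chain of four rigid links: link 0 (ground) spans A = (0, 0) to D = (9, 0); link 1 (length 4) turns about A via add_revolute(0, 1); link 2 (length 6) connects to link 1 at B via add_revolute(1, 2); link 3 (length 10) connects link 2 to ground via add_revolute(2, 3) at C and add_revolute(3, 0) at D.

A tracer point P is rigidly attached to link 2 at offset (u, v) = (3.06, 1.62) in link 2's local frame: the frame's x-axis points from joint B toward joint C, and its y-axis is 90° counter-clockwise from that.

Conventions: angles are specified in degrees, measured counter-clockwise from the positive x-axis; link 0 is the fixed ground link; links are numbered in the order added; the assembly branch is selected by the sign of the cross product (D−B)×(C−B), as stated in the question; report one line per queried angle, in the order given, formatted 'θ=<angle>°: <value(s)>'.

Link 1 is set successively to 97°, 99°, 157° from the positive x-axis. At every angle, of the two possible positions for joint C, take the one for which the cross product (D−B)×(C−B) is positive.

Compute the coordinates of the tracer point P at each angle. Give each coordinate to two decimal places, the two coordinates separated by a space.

A=(0,0), D=(9.00,0)
θ=97°: B = A + 4.00·(cos97°, sin97°) = (-0.4875, 3.9702)
θ=97°: |BD| = 10.2847
θ=97°: circle(B,6.00) ∩ circle(D,10.00): a=2.0309, h=5.6458
θ=97°:   candidates: C₊=(3.5655,8.3944) cross=58.066; C₋=(-0.7934,-2.0220) cross=-58.066
θ=97°:   branch + wants cross > 0 → take C=(3.5655,8.3944) (cross=58.066)
θ=97°: ex = (C−B)/|BC| = (0.6755,0.7374); ey = (-0.7374,0.6755)
θ=97°: P = B + 3.06·ex + 1.62·ey = (0.3850,7.3208)
θ=99°: B = A + 4.00·(cos99°, sin99°) = (-0.6257, 3.9508)
θ=99°: |BD| = 10.4050
θ=99°: circle(B,6.00) ∩ circle(D,10.00): a=2.1270, h=5.6103
θ=99°:   candidates: C₊=(3.4722,8.3333) cross=58.375; C₋=(-0.7882,-2.0470) cross=-58.375
θ=99°:   branch + wants cross > 0 → take C=(3.4722,8.3333) (cross=58.375)
θ=99°: ex = (C−B)/|BC| = (0.6830,0.7304); ey = (-0.7304,0.6830)
θ=99°: P = B + 3.06·ex + 1.62·ey = (0.2809,7.2923)
θ=157°: B = A + 4.00·(cos157°, sin157°) = (-3.6820, 1.5629)
θ=157°: |BD| = 12.7780
θ=157°: circle(B,6.00) ∩ circle(D,10.00): a=3.8847, h=4.5727
θ=157°:   candidates: C₊=(0.7328,5.6261) cross=58.429; C₋=(-0.3858,-3.4506) cross=-58.429
θ=157°:   branch + wants cross > 0 → take C=(0.7328,5.6261) (cross=58.429)
θ=157°: ex = (C−B)/|BC| = (0.7358,0.6772); ey = (-0.6772,0.7358)
θ=157°: P = B + 3.06·ex + 1.62·ey = (-2.5275,4.8271)

θ=97°: 0.38 7.32
θ=99°: 0.28 7.29
θ=157°: -2.53 4.83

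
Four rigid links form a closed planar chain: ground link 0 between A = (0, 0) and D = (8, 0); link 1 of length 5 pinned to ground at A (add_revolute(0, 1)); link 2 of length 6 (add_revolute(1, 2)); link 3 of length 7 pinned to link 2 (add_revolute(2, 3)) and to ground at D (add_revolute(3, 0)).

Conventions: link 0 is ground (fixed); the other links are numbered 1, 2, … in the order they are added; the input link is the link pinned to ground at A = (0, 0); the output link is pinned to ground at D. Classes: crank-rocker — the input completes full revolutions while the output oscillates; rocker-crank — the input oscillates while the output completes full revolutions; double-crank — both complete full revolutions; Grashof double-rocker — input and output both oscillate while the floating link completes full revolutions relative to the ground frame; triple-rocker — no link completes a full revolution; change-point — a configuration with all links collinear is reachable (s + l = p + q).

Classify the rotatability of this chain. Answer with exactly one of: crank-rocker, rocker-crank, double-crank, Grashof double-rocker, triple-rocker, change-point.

lengths: ground=8, input=5, coupler=6, output=7
sorted: s=5 (shortest), l=8 (longest), p+q=13
s + l = 13 vs p + q = 13
s + l = p + q → change-point (collinear configuration reachable)

change-point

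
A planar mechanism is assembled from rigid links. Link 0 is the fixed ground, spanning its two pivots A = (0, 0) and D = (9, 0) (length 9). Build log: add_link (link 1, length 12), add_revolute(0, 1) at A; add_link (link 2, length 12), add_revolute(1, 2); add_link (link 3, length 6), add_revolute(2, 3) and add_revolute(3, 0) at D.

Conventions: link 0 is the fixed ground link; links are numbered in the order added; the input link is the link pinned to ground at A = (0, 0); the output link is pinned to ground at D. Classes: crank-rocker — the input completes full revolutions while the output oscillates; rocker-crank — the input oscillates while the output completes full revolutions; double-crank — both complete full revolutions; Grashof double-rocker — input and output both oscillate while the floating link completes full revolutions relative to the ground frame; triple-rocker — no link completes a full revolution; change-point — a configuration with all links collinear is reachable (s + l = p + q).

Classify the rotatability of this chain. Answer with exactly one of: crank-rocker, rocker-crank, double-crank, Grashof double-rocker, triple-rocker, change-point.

lengths: ground=9, input=12, coupler=12, output=6
sorted: s=6 (shortest), l=12 (longest), p+q=21
s + l = 18 vs p + q = 21
s + l < p + q (Grashof) with shortest = output link → rocker-crank

rocker-crank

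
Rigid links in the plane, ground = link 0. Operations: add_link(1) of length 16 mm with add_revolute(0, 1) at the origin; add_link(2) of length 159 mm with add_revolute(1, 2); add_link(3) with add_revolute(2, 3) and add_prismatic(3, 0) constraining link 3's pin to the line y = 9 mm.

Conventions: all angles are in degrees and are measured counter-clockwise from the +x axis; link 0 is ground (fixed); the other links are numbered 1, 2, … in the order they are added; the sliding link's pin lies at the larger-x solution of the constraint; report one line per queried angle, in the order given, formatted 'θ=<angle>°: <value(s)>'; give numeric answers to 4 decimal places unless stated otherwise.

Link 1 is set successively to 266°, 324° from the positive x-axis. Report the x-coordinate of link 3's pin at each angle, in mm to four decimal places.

geometry: r = 16 mm, L = 159 mm, e = 9 mm
θ=266°: crank pin P = (r cos θ, r sin θ) = (-1.116104, -15.961025)
θ=266°: h = r sin θ − e = -15.961025 − 9 = -24.961025
θ=266°: x = r cos θ + √(L² − h²) = -1.116104 + 157.028492 = 155.912388
θ=324°: crank pin P = (r cos θ, r sin θ) = (12.944272, -9.404564)
θ=324°: h = r sin θ − e = -9.404564 − 9 = -18.404564
θ=324°: x = r cos θ + √(L² − h²) = 12.944272 + 157.931226 = 170.875498

θ=266°: 155.9124
θ=324°: 170.8755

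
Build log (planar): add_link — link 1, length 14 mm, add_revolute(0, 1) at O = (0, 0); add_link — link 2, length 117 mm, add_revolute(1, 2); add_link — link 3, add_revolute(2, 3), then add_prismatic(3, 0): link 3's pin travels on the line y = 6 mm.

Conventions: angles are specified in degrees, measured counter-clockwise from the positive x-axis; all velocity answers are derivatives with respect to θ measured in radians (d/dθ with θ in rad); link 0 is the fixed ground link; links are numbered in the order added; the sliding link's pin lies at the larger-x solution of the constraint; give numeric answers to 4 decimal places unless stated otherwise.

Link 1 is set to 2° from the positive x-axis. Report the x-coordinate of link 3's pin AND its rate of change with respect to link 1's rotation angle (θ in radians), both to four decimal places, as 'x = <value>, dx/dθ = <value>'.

geometry: r = 14 mm, L = 117 mm, e = 6 mm
crank pin P = (r cos θ, r sin θ) = (13.991472, 0.488593)
h = r sin θ − e = 0.488593 − 6 = -5.511407
x = r cos θ + √(L² − h²) = 13.991472 + 116.870118 = 130.861589
dx/dθ = −r sin θ − h·r cos θ/√(L² − h²) (θ in radians; h = -5.511407) = 0.171222

x = 130.8616, dx/dθ = 0.1712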